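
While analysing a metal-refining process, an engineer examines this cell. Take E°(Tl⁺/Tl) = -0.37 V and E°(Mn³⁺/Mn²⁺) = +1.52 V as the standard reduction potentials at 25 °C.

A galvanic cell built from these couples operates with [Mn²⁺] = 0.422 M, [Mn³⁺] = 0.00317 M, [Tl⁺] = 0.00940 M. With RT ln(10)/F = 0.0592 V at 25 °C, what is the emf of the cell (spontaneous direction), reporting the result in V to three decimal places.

Mn³⁺/Mn²⁺ is the cathode (higher E°), Tl⁺/Tl the anode: E°cell = +1.52 − (-0.37) = +1.89 V, n = 1.
Overall: Mn³⁺(aq) + Tl(s) → Mn²⁺(aq) + Tl⁺(aq)
Q = [Mn²⁺]·[Tl⁺] / ([Mn³⁺]); log Q = 0.097.
E = E° − (0.0592/n) log Q = +1.89 − (0.0592/1)(0.097) = +1.884 V.

+1.884 V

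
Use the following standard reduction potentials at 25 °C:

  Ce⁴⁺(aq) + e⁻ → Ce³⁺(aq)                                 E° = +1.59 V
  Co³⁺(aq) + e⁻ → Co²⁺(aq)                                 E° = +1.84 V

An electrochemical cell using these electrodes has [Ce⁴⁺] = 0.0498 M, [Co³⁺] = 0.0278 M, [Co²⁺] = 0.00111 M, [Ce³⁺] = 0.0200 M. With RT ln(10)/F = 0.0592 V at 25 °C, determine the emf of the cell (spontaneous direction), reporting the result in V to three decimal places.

+0.309 V

Co³⁺/Co²⁺ is the cathode (higher E°), Ce⁴⁺/Ce³⁺ the anode: E°cell = +1.84 − (+1.59) = +0.25 V, n = 1.
Overall: Co³⁺(aq) + Ce³⁺(aq) → Co²⁺(aq) + Ce⁴⁺(aq)
Q = [Co²⁺]·[Ce⁴⁺] / ([Co³⁺]·[Ce³⁺]); log Q = -1.003.
E = E° − (0.0592/n) log Q = +0.25 − (0.0592/1)(-1.003) = +0.309 V.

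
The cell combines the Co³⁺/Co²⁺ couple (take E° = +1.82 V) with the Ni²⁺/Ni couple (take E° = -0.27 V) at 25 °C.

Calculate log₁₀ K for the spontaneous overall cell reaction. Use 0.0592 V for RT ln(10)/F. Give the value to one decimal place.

Cathode: Co³⁺/Co²⁺; anode: Ni²⁺/Ni. E°cell = +2.09 V, n = 2.
log K = nE°cell / 0.0592 = (2)(+2.09) / 0.0592 = 70.6.

70.6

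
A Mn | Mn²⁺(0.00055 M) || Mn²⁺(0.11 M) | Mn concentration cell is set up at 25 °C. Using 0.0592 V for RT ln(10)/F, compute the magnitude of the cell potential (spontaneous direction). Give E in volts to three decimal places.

+0.068 V

For a concentration cell E°cell = 0. The 0.11 M side is the cathode (reduction is favoured where [Mn²⁺] is higher).
With n = 2, E = −(0.0592/2) log([Mn²⁺]ₐₙ/[Mn²⁺]꜀ₐₜ) = −(0.0592/2) log(0.00055/0.11) = −(0.0592/2)(-2.301) = +0.068 V.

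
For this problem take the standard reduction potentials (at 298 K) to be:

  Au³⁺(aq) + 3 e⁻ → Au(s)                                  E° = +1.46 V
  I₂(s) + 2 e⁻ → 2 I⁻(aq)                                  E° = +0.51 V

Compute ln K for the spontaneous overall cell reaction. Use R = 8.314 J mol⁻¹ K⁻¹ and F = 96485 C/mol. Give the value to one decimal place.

222.0

Cathode: Au³⁺/Au; anode: I₂/I⁻. E°cell = (+1.46) − (+0.51) = +0.95 V, with n = 6.
ΔG° = −nFE° = −RT ln K, so ln K = nFE°/(RT) = (6)(96485)(+0.95) / ((8.314)(298)) = 221.977.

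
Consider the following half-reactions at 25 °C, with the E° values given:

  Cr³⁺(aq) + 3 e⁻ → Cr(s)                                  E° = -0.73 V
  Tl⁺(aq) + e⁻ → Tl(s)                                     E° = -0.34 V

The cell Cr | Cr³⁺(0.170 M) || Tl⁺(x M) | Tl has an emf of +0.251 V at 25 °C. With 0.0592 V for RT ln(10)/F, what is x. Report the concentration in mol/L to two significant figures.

Tl⁺/Tl is the cathode, Cr³⁺/Cr the anode: E°cell = +0.39 V, n = 3.
Overall reaction: 3 Tl⁺(aq) + Cr(s) → 3 Tl(s) + Cr³⁺(aq); Q = [Cr³⁺]^1/[Tl⁺]^3.
From E = E° − (0.0592/n) log Q: log Q = (E° − E)·n/0.0592 = (+0.39 − (+0.251))·3/0.0592 = 7.0439.
So 3·log[Tl⁺] = 1·log(0.17) − log Q = -0.7696 − (7.0439) = -7.8135; log[Tl⁺] = -7.8135 / 3 = -2.6045; [Tl⁺] = 10^(-2.6045) ≈ 0.0025 M.

0.0025 M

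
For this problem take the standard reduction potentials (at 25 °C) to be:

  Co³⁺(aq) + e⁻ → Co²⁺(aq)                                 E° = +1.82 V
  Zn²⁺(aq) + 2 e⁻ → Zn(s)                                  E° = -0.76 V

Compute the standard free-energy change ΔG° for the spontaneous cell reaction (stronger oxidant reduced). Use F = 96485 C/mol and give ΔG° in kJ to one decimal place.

-497.9 kJ

Co³⁺/Co²⁺ (E° = +1.82 V) is the cathode; Zn²⁺/Zn (E° = -0.76 V) is the anode, so E°cell = +2.58 V.
Balancing electrons gives n = 2 (lcm of 1 and 2).
ΔG° = −nFE° = −(2)(96485)(+2.58) = -497,863 J = -497.9 kJ.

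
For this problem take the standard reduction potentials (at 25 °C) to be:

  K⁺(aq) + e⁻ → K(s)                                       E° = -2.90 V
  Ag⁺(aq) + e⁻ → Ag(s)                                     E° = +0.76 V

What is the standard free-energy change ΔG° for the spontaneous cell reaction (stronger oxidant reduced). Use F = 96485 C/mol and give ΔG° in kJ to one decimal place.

Ag⁺/Ag (E° = +0.76 V) is the cathode; K⁺/K (E° = -2.90 V) is the anode, so E°cell = +3.66 V.
Balancing electrons gives n = 1 (lcm of 1 and 1).
ΔG° = −nFE° = −(1)(96485)(+3.66) = -353,135 J = -353.1 kJ.

-353.1 kJ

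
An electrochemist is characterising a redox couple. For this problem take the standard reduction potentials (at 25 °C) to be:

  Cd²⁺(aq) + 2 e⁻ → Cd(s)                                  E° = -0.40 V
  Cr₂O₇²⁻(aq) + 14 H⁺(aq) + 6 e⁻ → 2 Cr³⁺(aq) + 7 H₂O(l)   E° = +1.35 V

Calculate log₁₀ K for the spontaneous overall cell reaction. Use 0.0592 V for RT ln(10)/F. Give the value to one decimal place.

Cathode: Cr₂O₇²⁻/Cr³⁺; anode: Cd²⁺/Cd. E°cell = +1.75 V, n = 6.
log K = nE°cell / 0.0592 = (6)(+1.75) / 0.0592 = 177.4.

177.4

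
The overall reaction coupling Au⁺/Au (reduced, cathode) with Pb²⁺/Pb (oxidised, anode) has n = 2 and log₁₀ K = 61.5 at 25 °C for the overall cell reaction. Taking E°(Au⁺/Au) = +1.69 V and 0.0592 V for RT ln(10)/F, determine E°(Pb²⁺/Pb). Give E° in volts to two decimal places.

-0.13 V

E°cell = (0.0592/n)·log K = (0.0592/2)(61.5) = +1.820 V.
Since Au⁺/Au is the cathode and Pb²⁺/Pb the anode, E°cell = E°(Au⁺/Au) − E°(Pb²⁺/Pb).
So E°(Pb²⁺/Pb) = E°(Au⁺/Au) − E°cell = (+1.69) − (+1.820) = -0.13 V.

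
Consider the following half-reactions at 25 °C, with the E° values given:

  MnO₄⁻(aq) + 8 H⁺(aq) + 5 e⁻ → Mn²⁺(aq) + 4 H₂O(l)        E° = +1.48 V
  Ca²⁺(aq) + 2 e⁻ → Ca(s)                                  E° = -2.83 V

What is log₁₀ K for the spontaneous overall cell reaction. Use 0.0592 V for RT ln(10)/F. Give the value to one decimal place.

Cathode: MnO₄⁻/Mn²⁺; anode: Ca²⁺/Ca. E°cell = +4.31 V, n = 10.
log K = nE°cell / 0.0592 = (10)(+4.31) / 0.0592 = 728.0.

728.0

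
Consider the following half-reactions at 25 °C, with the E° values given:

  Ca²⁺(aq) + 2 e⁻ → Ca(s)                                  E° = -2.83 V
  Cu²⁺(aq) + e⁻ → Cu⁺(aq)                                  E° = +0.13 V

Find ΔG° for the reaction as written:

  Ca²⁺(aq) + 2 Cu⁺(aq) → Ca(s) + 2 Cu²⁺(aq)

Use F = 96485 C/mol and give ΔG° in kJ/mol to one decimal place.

As written, Ca²⁺/Ca is reduced (cathode) and Cu²⁺/Cu⁺ is oxidised (anode), so E°cell = (-2.83) − (+0.13) = -2.96 V.
Balancing electrons gives n = 2.
ΔG° = −nFE° = −(2)(96485)(-2.96) = 571,191 J = +571.2 kJ/mol.

+571.2 kJ/mol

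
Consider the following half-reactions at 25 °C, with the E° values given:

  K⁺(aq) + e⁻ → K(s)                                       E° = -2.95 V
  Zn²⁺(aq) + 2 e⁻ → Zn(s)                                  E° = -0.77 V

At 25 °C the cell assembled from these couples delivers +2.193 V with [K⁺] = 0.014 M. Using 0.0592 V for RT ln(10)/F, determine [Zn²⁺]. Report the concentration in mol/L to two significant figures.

0.00054 M

Zn²⁺/Zn is the cathode, K⁺/K the anode: E°cell = +2.18 V, n = 2.
Overall reaction: Zn²⁺(aq) + 2 K(s) → Zn(s) + 2 K⁺(aq); Q = [K⁺]^2/[Zn²⁺]^1.
From E = E° − (0.0592/n) log Q: log Q = (E° − E)·n/0.0592 = (+2.18 − (+2.193))·2/0.0592 = -0.4392.
So 1·log[Zn²⁺] = 2·log(0.014) − log Q = -3.7077 − (-0.4392) = -3.2685; [Zn²⁺] = 10^(-3.2685) ≈ 0.00054 M.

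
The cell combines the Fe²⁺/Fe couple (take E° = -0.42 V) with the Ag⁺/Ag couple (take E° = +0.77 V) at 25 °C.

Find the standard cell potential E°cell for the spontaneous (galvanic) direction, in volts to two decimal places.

+1.19 V

The Ag⁺/Ag couple has the higher reduction potential, so it is the cathode; Fe²⁺/Fe is oxidised at the anode.
E°cell = E°(cathode) − E°(anode) = (+0.77) − (-0.42) = +1.19 V.
Since E°cell > 0, the reaction is spontaneous under standard conditions.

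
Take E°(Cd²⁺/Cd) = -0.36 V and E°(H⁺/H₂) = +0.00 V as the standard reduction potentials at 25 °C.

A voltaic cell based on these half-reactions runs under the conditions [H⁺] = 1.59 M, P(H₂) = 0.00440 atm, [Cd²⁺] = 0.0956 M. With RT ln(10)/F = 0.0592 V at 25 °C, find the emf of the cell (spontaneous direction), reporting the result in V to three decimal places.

H⁺/H₂ is the cathode (higher E°), Cd²⁺/Cd the anode: E°cell = +0.00 − (-0.36) = +0.36 V, n = 2.
Overall: 2 H⁺(aq) + Cd(s) → H₂(g) + Cd²⁺(aq)
Q = P(H₂)·[Cd²⁺] / ([H⁺]^2); log Q = -3.779.
E = E° − (0.0592/n) log Q = +0.36 − (0.0592/2)(-3.779) = +0.472 V.

+0.472 V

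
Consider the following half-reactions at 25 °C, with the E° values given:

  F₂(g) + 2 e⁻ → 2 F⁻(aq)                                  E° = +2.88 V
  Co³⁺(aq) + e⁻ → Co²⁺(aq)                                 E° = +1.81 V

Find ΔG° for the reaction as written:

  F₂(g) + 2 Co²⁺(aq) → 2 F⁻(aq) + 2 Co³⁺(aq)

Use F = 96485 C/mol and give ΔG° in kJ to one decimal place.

As written, F₂/F⁻ is reduced (cathode) and Co³⁺/Co²⁺ is oxidised (anode), so E°cell = (+2.88) − (+1.81) = +1.07 V.
Balancing electrons gives n = 2.
ΔG° = −nFE° = −(2)(96485)(+1.07) = -206,478 J = -206.5 kJ.

-206.5 kJ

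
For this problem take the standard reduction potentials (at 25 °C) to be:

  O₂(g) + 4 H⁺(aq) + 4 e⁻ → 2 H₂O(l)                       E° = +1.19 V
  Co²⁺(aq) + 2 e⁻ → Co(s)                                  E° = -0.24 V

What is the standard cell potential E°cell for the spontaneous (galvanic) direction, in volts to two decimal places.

+1.43 V

The O₂/H₂O couple has the higher reduction potential, so it is the cathode; Co²⁺/Co is oxidised at the anode.
E°cell = E°(cathode) − E°(anode) = (+1.19) − (-0.24) = +1.43 V.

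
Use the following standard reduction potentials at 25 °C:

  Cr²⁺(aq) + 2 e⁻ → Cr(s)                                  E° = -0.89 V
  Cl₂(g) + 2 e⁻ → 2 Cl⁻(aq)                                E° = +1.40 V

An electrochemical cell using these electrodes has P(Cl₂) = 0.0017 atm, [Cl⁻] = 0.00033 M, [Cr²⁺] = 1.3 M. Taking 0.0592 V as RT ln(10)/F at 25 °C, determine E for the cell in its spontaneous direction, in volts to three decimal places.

+2.411 V

Cl₂/Cl⁻ is the cathode (higher E°), Cr²⁺/Cr the anode: E°cell = +1.40 − (-0.89) = +2.29 V, n = 2.
Overall: Cl₂(g) + Cr(s) → 2 Cl⁻(aq) + Cr²⁺(aq)
Q = [Cl⁻]^2·[Cr²⁺] / (P(Cl₂)); log Q = -4.079.
E = E° − (0.0592/n) log Q = +2.29 − (0.0592/2)(-4.079) = +2.411 V.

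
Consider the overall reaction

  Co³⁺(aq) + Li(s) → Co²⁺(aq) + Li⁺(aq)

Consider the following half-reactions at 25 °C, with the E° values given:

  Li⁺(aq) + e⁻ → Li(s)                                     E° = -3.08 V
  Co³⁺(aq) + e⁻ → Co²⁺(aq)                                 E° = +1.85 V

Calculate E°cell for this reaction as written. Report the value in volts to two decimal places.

The Co³⁺/Co²⁺ couple has the higher reduction potential, so it is the cathode; Li⁺/Li is oxidised at the anode.
E°cell = E°(cathode) − E°(anode) = (+1.85) − (-3.08) = +4.93 V.

+4.93 V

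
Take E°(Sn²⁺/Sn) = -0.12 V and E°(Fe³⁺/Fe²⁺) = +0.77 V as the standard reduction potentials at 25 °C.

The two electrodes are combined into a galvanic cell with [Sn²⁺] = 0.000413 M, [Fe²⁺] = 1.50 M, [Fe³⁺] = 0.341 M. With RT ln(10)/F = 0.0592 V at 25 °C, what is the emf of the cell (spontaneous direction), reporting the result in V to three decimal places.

+0.952 V

Fe³⁺/Fe²⁺ is the cathode (higher E°), Sn²⁺/Sn the anode: E°cell = +0.77 − (-0.12) = +0.89 V, n = 2.
Overall: 2 Fe³⁺(aq) + Sn(s) → 2 Fe²⁺(aq) + Sn²⁺(aq)
Q = [Fe²⁺]^2·[Sn²⁺] / ([Fe³⁺]^2); log Q = -2.097.
E = E° − (0.0592/n) log Q = +0.89 − (0.0592/2)(-2.097) = +0.952 V.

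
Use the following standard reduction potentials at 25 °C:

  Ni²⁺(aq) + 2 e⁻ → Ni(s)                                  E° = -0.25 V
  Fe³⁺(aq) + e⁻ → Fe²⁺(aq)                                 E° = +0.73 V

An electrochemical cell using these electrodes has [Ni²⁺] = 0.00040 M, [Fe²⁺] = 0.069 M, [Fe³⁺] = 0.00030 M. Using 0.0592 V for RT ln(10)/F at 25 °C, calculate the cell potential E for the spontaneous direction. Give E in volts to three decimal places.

Fe³⁺/Fe²⁺ is the cathode (higher E°), Ni²⁺/Ni the anode: E°cell = +0.73 − (-0.25) = +0.98 V, n = 2.
Overall: 2 Fe³⁺(aq) + Ni(s) → 2 Fe²⁺(aq) + Ni²⁺(aq)
Q = [Fe²⁺]^2·[Ni²⁺] / ([Fe³⁺]^2); log Q = 1.326.
E = E° − (0.0592/n) log Q = +0.98 − (0.0592/2)(1.326) = +0.941 V.

+0.941 V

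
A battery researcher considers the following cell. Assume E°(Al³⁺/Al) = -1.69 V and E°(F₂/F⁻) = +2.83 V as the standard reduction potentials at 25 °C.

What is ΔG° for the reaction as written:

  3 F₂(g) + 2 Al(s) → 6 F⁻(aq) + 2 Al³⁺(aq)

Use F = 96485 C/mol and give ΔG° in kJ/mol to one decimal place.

-2616.7 kJ/mol

As written, F₂/F⁻ is reduced (cathode) and Al³⁺/Al is oxidised (anode), so E°cell = (+2.83) − (-1.69) = +4.52 V.
Balancing electrons gives n = 6.
ΔG° = −nFE° = −(6)(96485)(+4.52) = -2,616,673 J = -2616.7 kJ/mol.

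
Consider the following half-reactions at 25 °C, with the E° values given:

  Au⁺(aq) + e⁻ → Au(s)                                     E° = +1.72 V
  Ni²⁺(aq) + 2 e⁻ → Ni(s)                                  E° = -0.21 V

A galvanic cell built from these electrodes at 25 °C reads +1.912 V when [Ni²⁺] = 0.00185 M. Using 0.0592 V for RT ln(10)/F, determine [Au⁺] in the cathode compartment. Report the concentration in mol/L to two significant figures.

Au⁺/Au is the cathode, Ni²⁺/Ni the anode: E°cell = +1.93 V, n = 2.
Overall reaction: 2 Au⁺(aq) + Ni(s) → 2 Au(s) + Ni²⁺(aq); Q = [Ni²⁺]^1/[Au⁺]^2.
From E = E° − (0.0592/n) log Q: log Q = (E° − E)·n/0.0592 = (+1.93 − (+1.912))·2/0.0592 = 0.6081.
So 2·log[Au⁺] = 1·log(0.00185) − log Q = -2.7328 − (0.6081) = -3.3409; log[Au⁺] = -3.3409 / 2 = -1.6704; [Au⁺] = 10^(-1.6704) ≈ 0.021 M.

0.021 M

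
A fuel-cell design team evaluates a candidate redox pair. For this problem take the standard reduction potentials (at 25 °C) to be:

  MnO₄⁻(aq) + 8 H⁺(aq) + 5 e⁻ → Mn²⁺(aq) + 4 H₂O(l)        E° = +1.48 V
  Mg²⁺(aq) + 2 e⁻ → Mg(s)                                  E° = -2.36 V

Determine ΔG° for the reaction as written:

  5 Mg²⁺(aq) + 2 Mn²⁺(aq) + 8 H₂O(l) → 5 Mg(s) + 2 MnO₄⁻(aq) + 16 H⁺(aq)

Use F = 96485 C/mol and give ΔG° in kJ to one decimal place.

+3705.0 kJ

As written, Mg²⁺/Mg is reduced (cathode) and MnO₄⁻/Mn²⁺ is oxidised (anode), so E°cell = (-2.36) − (+1.48) = -3.84 V.
Balancing electrons gives n = 10.
ΔG° = −nFE° = −(10)(96485)(-3.84) = 3,705,024 J = +3705.0 kJ.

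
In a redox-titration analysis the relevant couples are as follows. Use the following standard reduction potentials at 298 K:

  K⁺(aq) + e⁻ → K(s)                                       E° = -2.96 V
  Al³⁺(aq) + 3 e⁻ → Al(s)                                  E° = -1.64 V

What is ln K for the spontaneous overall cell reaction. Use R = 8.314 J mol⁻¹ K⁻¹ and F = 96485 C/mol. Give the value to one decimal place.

Cathode: Al³⁺/Al; anode: K⁺/K. E°cell = (-1.64) − (-2.96) = +1.32 V, with n = 3.
ΔG° = −nFE° = −RT ln K, so ln K = nFE°/(RT) = (3)(96485)(+1.32) / ((8.314)(298)) = 154.216.

154.2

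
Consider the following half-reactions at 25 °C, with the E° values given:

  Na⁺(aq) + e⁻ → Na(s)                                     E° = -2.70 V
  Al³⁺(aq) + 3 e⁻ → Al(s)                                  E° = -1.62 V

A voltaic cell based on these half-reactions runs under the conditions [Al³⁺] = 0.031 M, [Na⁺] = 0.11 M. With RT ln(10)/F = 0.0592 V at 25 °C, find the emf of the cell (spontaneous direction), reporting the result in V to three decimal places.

Al³⁺/Al is the cathode (higher E°), Na⁺/Na the anode: E°cell = -1.62 − (-2.70) = +1.08 V, n = 3.
Overall: Al³⁺(aq) + 3 Na(s) → Al(s) + 3 Na⁺(aq)
Q = [Na⁺]^3 / ([Al³⁺]); log Q = -1.367.
E = E° − (0.0592/n) log Q = +1.08 − (0.0592/3)(-1.367) = +1.107 V.

+1.107 V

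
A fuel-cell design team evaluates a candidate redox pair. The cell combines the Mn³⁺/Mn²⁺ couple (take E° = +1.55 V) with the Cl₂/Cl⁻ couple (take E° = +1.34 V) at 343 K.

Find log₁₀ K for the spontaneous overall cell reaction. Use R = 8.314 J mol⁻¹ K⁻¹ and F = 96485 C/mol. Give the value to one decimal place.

6.2

Cathode: Mn³⁺/Mn²⁺; anode: Cl₂/Cl⁻. E°cell = (+1.55) − (+1.34) = +0.21 V, with n = 2.
ΔG° = −nFE° = −RT ln K, so ln K = nFE°/(RT) = (2)(96485)(+0.21) / ((8.314)(343)) = 14.210.
log₁₀ K = 14.210 / ln 10 = 6.2.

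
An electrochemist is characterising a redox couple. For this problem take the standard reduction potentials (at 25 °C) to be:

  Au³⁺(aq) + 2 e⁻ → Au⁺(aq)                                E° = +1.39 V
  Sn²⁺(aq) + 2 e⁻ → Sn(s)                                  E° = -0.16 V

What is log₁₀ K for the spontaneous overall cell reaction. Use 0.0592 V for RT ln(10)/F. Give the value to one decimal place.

52.4

Cathode: Au³⁺/Au⁺; anode: Sn²⁺/Sn. E°cell = +1.55 V, n = 2.
log K = nE°cell / 0.0592 = (2)(+1.55) / 0.0592 = 52.4.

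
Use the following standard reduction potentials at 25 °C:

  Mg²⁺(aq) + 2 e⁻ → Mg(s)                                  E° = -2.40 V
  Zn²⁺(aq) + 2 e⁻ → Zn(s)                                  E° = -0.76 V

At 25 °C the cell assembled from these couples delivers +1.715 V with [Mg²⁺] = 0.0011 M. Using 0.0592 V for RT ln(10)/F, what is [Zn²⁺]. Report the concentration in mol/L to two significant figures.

0.38 M

Zn²⁺/Zn is the cathode, Mg²⁺/Mg the anode: E°cell = +1.64 V, n = 2.
Overall reaction: Zn²⁺(aq) + Mg(s) → Zn(s) + Mg²⁺(aq); Q = [Mg²⁺]^1/[Zn²⁺]^1.
From E = E° − (0.0592/n) log Q: log Q = (E° − E)·n/0.0592 = (+1.64 − (+1.715))·2/0.0592 = -2.5338.
So 1·log[Zn²⁺] = 1·log(0.0011) − log Q = -2.9586 − (-2.5338) = -0.4248; [Zn²⁺] = 10^(-0.4248) ≈ 0.38 M.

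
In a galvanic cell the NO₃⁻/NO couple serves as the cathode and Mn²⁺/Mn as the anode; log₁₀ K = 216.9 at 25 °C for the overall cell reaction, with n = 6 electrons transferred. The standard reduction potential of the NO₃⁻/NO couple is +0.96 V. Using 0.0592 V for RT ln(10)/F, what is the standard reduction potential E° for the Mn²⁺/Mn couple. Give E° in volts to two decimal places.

E°cell = (0.0592/n)·log K = (0.0592/6)(216.9) = +2.140 V.
Since NO₃⁻/NO is the cathode and Mn²⁺/Mn the anode, E°cell = E°(NO₃⁻/NO) − E°(Mn²⁺/Mn).
So E°(Mn²⁺/Mn) = E°(NO₃⁻/NO) − E°cell = (+0.96) − (+2.140) = -1.18 V.

-1.18 V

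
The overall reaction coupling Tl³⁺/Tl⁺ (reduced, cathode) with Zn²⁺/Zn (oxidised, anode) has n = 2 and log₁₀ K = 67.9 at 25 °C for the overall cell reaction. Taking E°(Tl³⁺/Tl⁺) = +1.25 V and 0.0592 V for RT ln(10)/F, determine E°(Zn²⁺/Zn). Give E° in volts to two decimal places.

E°cell = (0.0592/n)·log K = (0.0592/2)(67.9) = +2.010 V.
Since Tl³⁺/Tl⁺ is the cathode and Zn²⁺/Zn the anode, E°cell = E°(Tl³⁺/Tl⁺) − E°(Zn²⁺/Zn).
So E°(Zn²⁺/Zn) = E°(Tl³⁺/Tl⁺) − E°cell = (+1.25) − (+2.010) = -0.76 V.

-0.76 V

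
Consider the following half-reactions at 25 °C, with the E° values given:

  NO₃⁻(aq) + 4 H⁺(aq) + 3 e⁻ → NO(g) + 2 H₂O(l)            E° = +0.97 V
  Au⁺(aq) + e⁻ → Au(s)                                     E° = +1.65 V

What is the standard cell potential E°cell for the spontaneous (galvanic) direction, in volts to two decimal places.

The Au⁺/Au couple has the higher reduction potential, so it is the cathode; NO₃⁻/NO is oxidised at the anode.
E°cell = E°(cathode) − E°(anode) = (+1.65) − (+0.97) = +0.68 V.

+0.68 V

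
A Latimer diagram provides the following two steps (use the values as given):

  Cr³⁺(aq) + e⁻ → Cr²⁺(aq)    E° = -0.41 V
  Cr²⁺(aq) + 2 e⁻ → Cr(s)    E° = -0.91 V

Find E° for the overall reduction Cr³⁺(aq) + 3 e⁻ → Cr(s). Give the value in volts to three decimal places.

-0.743 V

Since ΔG° = −nFE° is additive over sequential reductions, n₃E°₃ = n₁E°₁ + n₂E°₂.
E°₃ = (1×-0.41 + 2×-0.91) / 3 = (-2.230) / 3 = -0.743 V.
E° values themselves are not directly additive — weighting by electron count is essential.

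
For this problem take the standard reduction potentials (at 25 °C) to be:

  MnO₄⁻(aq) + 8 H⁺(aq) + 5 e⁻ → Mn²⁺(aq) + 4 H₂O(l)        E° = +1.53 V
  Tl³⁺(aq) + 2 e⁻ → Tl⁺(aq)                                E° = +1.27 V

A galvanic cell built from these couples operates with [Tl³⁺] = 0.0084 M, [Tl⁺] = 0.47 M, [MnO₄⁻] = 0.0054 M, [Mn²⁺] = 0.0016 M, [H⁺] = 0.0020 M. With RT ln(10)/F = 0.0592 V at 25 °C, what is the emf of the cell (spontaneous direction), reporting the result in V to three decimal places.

MnO₄⁻/Mn²⁺ is the cathode (higher E°), Tl³⁺/Tl⁺ the anode: E°cell = +1.53 − (+1.27) = +0.26 V, n = 10.
Overall: 2 MnO₄⁻(aq) + 16 H⁺(aq) + 5 Tl⁺(aq) → 2 Mn²⁺(aq) + 8 H₂O(l) + 5 Tl³⁺(aq)
Q = [Mn²⁺]^2·[Tl³⁺]^5 / ([MnO₄⁻]^2·[H⁺]^16·[Tl⁺]^5); log Q = 33.388.
E = E° − (0.0592/n) log Q = +0.26 − (0.0592/10)(33.388) = +0.062 V.

+0.062 V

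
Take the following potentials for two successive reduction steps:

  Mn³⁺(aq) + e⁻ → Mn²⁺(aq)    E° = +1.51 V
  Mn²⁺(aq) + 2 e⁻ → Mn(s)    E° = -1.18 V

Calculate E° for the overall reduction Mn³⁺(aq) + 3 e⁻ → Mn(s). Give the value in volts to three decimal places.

-0.283 V

Since ΔG° = −nFE° is additive over sequential reductions, n₃E°₃ = n₁E°₁ + n₂E°₂.
E°₃ = (1×+1.51 + 2×-1.18) / 3 = (-0.850) / 3 = -0.283 V.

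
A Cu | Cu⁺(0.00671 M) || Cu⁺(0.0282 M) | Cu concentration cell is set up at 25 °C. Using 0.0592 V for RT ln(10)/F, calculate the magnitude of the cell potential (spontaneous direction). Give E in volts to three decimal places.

For a concentration cell E°cell = 0. The 0.0282 M side is the cathode (reduction is favoured where [Cu⁺] is higher).
With n = 1, E = −(0.0592/1) log([Cu⁺]ₐₙ/[Cu⁺]꜀ₐₜ) = −(0.0592/1) log(0.00671/0.0282) = −(0.0592/1)(-0.624) = +0.037 V.

+0.037 V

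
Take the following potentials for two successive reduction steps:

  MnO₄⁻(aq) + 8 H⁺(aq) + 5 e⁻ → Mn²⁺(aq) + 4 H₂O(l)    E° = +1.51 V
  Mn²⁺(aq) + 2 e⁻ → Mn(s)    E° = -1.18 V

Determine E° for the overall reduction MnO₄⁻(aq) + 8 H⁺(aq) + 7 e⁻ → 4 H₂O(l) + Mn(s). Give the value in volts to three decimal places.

Since ΔG° = −nFE° is additive over sequential reductions, n₃E°₃ = n₁E°₁ + n₂E°₂.
E°₃ = (5×+1.51 + 2×-1.18) / 7 = (+5.190) / 7 = +0.741 V.
Simply averaging or adding the two E° values would be wrong; the electron-weighted sum is required.

+0.741 V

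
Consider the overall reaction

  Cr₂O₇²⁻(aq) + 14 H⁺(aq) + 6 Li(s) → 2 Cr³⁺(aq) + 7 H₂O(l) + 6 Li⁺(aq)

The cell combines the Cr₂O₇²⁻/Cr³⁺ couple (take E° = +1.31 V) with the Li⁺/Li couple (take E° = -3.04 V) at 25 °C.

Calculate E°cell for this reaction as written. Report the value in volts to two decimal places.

+4.35 V

The Cr₂O₇²⁻/Cr³⁺ couple has the higher reduction potential, so it is the cathode; Li⁺/Li is oxidised at the anode.
E°cell = E°(cathode) − E°(anode) = (+1.31) − (-3.04) = +4.35 V.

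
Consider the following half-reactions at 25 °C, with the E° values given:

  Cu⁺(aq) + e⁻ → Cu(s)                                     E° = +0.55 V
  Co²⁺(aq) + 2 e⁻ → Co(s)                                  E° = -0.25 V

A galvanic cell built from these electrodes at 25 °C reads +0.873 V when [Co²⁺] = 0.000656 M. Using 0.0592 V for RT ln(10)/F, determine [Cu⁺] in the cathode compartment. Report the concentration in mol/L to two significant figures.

Cu⁺/Cu is the cathode, Co²⁺/Co the anode: E°cell = +0.80 V, n = 2.
Overall reaction: 2 Cu⁺(aq) + Co(s) → 2 Cu(s) + Co²⁺(aq); Q = [Co²⁺]^1/[Cu⁺]^2.
From E = E° − (0.0592/n) log Q: log Q = (E° − E)·n/0.0592 = (+0.80 − (+0.873))·2/0.0592 = -2.4662.
So 2·log[Cu⁺] = 1·log(0.000656) − log Q = -3.1831 − (-2.4662) = -0.7169; log[Cu⁺] = -0.7169 / 2 = -0.3584; [Cu⁺] = 10^(-0.3584) ≈ 0.44 M.

0.44 M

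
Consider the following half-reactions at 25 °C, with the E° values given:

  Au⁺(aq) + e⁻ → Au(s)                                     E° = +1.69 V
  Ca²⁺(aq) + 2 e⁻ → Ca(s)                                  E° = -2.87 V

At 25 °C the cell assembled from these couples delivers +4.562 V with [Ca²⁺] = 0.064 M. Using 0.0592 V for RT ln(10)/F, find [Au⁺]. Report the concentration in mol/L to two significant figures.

Au⁺/Au is the cathode, Ca²⁺/Ca the anode: E°cell = +4.56 V, n = 2.
Overall reaction: 2 Au⁺(aq) + Ca(s) → 2 Au(s) + Ca²⁺(aq); Q = [Ca²⁺]^1/[Au⁺]^2.
From E = E° − (0.0592/n) log Q: log Q = (E° − E)·n/0.0592 = (+4.56 − (+4.562))·2/0.0592 = -0.0676.
So 2·log[Au⁺] = 1·log(0.064) − log Q = -1.1938 − (-0.0676) = -1.1262; log[Au⁺] = -1.1262 / 2 = -0.5631; [Au⁺] = 10^(-0.5631) ≈ 0.27 M.

0.27 M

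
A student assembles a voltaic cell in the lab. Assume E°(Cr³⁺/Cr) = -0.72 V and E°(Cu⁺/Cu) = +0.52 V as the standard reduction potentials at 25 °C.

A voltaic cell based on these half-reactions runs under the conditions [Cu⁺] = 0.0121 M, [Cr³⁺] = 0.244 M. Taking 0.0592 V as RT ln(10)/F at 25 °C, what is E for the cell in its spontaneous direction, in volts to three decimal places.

Cu⁺/Cu is the cathode (higher E°), Cr³⁺/Cr the anode: E°cell = +0.52 − (-0.72) = +1.24 V, n = 3.
Overall: 3 Cu⁺(aq) + Cr(s) → 3 Cu(s) + Cr³⁺(aq)
Q = [Cr³⁺] / ([Cu⁺]^3); log Q = 5.139.
E = E° − (0.0592/n) log Q = +1.24 − (0.0592/3)(5.139) = +1.139 V.

+1.139 V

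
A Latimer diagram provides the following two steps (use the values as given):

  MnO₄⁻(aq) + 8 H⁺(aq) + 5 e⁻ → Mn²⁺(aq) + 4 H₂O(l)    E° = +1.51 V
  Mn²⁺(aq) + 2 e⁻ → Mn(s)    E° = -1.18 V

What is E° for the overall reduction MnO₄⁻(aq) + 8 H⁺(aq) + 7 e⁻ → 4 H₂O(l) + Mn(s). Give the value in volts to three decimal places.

+0.741 V

Adding the free-energy changes (−nFE°) of the two steps gives −n₃FE°₃ = −n₁FE°₁ − n₂FE°₂.
E°₃ = (5×+1.51 + 2×-1.18) / 7 = (+5.190) / 7 = +0.741 V.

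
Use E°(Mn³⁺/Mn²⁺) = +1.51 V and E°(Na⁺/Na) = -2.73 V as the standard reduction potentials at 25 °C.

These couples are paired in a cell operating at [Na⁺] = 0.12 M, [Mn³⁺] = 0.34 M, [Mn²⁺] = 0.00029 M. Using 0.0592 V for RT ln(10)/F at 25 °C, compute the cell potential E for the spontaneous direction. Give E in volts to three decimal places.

Mn³⁺/Mn²⁺ is the cathode (higher E°), Na⁺/Na the anode: E°cell = +1.51 − (-2.73) = +4.24 V, n = 1.
Overall: Mn³⁺(aq) + Na(s) → Mn²⁺(aq) + Na⁺(aq)
Q = [Mn²⁺]·[Na⁺] / ([Mn³⁺]); log Q = -3.990.
E = E° − (0.0592/n) log Q = +4.24 − (0.0592/1)(-3.990) = +4.476 V.

+4.476 V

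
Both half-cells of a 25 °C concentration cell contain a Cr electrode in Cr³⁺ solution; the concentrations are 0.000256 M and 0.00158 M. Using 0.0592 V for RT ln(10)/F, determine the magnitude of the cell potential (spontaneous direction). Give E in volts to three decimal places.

For a concentration cell E°cell = 0. The 0.00158 M side is the cathode (reduction is favoured where [Cr³⁺] is higher).
With n = 3, E = −(0.0592/3) log([Cr³⁺]ₐₙ/[Cr³⁺]꜀ₐₜ) = −(0.0592/3) log(0.000256/0.00158) = −(0.0592/3)(-0.790) = +0.016 V.

+0.016 V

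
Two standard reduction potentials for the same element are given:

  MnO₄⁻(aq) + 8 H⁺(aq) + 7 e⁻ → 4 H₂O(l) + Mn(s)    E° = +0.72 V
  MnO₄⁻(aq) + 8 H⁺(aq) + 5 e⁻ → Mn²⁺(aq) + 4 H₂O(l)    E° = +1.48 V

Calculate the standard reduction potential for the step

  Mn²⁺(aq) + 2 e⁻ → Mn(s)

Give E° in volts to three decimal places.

-1.180 V

Sequential free energies add, so n₃E°₃ = n₁E°₁ + n₂E°₂.
With n₃ = 7, and the known step contributing 5×(+1.48) V, the unknown satisfies 2·E° = 7×(+0.72) − 5×(+1.48) = -2.360.
E° = -2.360 / 2 = -1.180 V.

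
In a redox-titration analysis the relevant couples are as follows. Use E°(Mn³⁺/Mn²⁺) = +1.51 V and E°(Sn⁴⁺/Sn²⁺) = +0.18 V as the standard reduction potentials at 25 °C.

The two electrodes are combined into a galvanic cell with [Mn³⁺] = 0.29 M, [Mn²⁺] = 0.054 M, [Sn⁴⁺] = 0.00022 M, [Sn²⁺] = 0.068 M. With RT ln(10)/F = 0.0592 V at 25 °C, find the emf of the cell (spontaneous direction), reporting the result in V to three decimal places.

Mn³⁺/Mn²⁺ is the cathode (higher E°), Sn⁴⁺/Sn²⁺ the anode: E°cell = +1.51 − (+0.18) = +1.33 V, n = 2.
Overall: 2 Mn³⁺(aq) + Sn²⁺(aq) → 2 Mn²⁺(aq) + Sn⁴⁺(aq)
Q = [Mn²⁺]^2·[Sn⁴⁺] / ([Mn³⁺]^2·[Sn²⁺]); log Q = -3.950.
E = E° − (0.0592/n) log Q = +1.33 − (0.0592/2)(-3.950) = +1.447 V.

+1.447 V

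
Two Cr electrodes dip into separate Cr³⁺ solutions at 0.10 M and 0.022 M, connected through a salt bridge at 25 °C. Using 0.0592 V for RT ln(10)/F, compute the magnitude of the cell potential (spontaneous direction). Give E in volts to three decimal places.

+0.013 V

For a concentration cell E°cell = 0. The 0.10 M side is the cathode (reduction is favoured where [Cr³⁺] is higher).
With n = 3, E = −(0.0592/3) log([Cr³⁺]ₐₙ/[Cr³⁺]꜀ₐₜ) = −(0.0592/3) log(0.022/0.1) = −(0.0592/3)(-0.658) = +0.013 V.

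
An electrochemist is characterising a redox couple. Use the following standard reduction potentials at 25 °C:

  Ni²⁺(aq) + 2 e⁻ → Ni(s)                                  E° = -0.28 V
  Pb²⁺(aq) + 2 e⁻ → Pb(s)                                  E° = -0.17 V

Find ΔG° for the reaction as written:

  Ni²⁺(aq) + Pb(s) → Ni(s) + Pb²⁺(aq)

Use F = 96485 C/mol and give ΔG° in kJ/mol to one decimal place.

As written, Ni²⁺/Ni is reduced (cathode) and Pb²⁺/Pb is oxidised (anode), so E°cell = (-0.28) − (-0.17) = -0.11 V.
Balancing electrons gives n = 2.
ΔG° = −nFE° = −(2)(96485)(-0.11) = 21,227 J = +21.2 kJ/mol.

+21.2 kJ/mol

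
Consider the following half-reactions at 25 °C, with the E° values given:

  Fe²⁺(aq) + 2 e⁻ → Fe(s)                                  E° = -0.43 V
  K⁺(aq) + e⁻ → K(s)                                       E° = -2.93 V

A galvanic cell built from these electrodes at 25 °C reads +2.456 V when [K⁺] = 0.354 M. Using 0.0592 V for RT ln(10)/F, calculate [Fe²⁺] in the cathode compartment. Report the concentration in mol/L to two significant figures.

0.0041 M

Fe²⁺/Fe is the cathode, K⁺/K the anode: E°cell = +2.50 V, n = 2.
Overall reaction: Fe²⁺(aq) + 2 K(s) → Fe(s) + 2 K⁺(aq); Q = [K⁺]^2/[Fe²⁺]^1.
From E = E° − (0.0592/n) log Q: log Q = (E° − E)·n/0.0592 = (+2.50 − (+2.456))·2/0.0592 = 1.4865.
So 1·log[Fe²⁺] = 2·log(0.354) − log Q = -0.9020 − (1.4865) = -2.3885; [Fe²⁺] = 10^(-2.3885) ≈ 0.0041 M.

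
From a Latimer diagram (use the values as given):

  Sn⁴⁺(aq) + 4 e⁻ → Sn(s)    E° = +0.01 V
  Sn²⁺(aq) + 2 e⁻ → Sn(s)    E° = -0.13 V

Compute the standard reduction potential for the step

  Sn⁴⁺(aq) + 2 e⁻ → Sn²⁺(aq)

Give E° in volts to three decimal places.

Sequential free energies add, so n₃E°₃ = n₁E°₁ + n₂E°₂.
With n₃ = 4, and the known step contributing 2×(-0.13) V, the unknown satisfies 2·E° = 4×(+0.01) − 2×(-0.13) = +0.300.
E° = +0.300 / 2 = +0.150 V.

+0.150 V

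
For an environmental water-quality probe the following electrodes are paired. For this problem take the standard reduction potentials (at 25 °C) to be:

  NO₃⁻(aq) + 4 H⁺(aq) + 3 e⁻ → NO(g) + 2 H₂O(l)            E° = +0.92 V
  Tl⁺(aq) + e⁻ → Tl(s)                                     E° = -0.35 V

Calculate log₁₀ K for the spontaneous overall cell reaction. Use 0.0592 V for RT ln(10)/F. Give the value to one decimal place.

64.4

Cathode: NO₃⁻/NO; anode: Tl⁺/Tl. E°cell = +1.27 V, n = 3.
log K = nE°cell / 0.0592 = (3)(+1.27) / 0.0592 = 64.4.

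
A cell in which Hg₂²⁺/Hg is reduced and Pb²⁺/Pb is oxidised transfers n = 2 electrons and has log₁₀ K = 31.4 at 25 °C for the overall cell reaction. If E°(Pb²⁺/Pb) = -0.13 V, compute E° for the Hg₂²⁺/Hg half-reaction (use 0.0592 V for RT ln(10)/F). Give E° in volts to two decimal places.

E°cell = (0.0592/n)·log K = (0.0592/2)(31.4) = +0.929 V.
Since Hg₂²⁺/Hg is the cathode and Pb²⁺/Pb the anode, E°cell = E°(Hg₂²⁺/Hg) − E°(Pb²⁺/Pb).
So E°(Hg₂²⁺/Hg) = E°cell + E°(Pb²⁺/Pb) = +0.929 + (-0.13) = +0.80 V.

+0.80 V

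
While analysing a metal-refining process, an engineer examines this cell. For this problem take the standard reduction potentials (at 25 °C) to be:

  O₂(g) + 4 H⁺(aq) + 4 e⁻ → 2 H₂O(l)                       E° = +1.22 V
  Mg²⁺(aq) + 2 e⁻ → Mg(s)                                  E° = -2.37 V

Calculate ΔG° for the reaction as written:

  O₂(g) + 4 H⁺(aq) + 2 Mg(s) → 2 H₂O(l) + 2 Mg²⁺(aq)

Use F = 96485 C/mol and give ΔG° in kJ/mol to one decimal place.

-1385.5 kJ/mol

As written, O₂/H₂O is reduced (cathode) and Mg²⁺/Mg is oxidised (anode), so E°cell = (+1.22) − (-2.37) = +3.59 V.
Balancing electrons gives n = 4.
ΔG° = −nFE° = −(4)(96485)(+3.59) = -1,385,525 J = -1385.5 kJ/mol.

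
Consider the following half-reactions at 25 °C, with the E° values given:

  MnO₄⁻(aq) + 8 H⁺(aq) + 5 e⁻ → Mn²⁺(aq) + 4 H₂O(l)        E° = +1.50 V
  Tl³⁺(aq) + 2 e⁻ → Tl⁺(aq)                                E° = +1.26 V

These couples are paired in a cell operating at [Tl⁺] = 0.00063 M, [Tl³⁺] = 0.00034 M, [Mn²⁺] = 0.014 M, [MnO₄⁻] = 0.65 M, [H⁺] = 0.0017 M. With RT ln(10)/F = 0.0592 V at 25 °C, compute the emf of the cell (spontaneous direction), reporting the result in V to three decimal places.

+0.005 V

MnO₄⁻/Mn²⁺ is the cathode (higher E°), Tl³⁺/Tl⁺ the anode: E°cell = +1.50 − (+1.26) = +0.24 V, n = 10.
Overall: 2 MnO₄⁻(aq) + 16 H⁺(aq) + 5 Tl⁺(aq) → 2 Mn²⁺(aq) + 8 H₂O(l) + 5 Tl³⁺(aq)
Q = [Mn²⁺]^2·[Tl³⁺]^5 / ([MnO₄⁻]^2·[H⁺]^16·[Tl⁺]^5); log Q = 39.640.
E = E° − (0.0592/n) log Q = +0.24 − (0.0592/10)(39.640) = +0.005 V.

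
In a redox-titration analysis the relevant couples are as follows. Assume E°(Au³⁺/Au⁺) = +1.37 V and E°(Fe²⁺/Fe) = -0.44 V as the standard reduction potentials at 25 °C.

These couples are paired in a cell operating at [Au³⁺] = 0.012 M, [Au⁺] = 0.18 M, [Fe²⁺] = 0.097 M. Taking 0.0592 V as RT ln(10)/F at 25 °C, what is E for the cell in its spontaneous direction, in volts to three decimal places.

Au³⁺/Au⁺ is the cathode (higher E°), Fe²⁺/Fe the anode: E°cell = +1.37 − (-0.44) = +1.81 V, n = 2.
Overall: Au³⁺(aq) + Fe(s) → Au⁺(aq) + Fe²⁺(aq)
Q = [Au⁺]·[Fe²⁺] / ([Au³⁺]); log Q = 0.163.
E = E° − (0.0592/n) log Q = +1.81 − (0.0592/2)(0.163) = +1.805 V.

+1.805 V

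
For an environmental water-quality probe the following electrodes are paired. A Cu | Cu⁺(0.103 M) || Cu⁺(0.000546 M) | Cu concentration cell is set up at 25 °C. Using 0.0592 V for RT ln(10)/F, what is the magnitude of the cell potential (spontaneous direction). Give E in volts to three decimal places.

For a concentration cell E°cell = 0. The 0.103 M side is the cathode (reduction is favoured where [Cu⁺] is higher).
With n = 1, E = −(0.0592/1) log([Cu⁺]ₐₙ/[Cu⁺]꜀ₐₜ) = −(0.0592/1) log(0.000546/0.103) = −(0.0592/1)(-2.276) = +0.135 V.

+0.135 V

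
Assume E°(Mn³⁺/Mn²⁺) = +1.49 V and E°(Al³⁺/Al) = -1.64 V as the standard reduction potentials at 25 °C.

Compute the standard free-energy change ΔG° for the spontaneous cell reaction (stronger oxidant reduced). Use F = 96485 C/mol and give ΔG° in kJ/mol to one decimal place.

-906.0 kJ/mol

Mn³⁺/Mn²⁺ (E° = +1.49 V) is the cathode; Al³⁺/Al (E° = -1.64 V) is the anode, so E°cell = +3.13 V.
Balancing electrons gives n = 3 (lcm of 1 and 3).
ΔG° = −nFE° = −(3)(96485)(+3.13) = -905,994 J = -906.0 kJ/mol.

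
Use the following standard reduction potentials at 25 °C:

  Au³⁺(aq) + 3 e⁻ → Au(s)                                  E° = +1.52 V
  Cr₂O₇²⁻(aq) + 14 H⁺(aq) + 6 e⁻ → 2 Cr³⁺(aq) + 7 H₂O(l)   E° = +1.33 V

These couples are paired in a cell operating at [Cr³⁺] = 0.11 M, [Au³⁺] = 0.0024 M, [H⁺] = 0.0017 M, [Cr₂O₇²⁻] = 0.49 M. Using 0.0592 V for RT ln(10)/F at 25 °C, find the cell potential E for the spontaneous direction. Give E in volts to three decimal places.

+0.505 V

Au³⁺/Au is the cathode (higher E°), Cr₂O₇²⁻/Cr³⁺ the anode: E°cell = +1.52 − (+1.33) = +0.19 V, n = 6.
Overall: 2 Au³⁺(aq) + 2 Cr³⁺(aq) + 7 H₂O(l) → 2 Au(s) + Cr₂O₇²⁻(aq) + 14 H⁺(aq)
Q = [Cr₂O₇²⁻]·[H⁺]^14 / ([Au³⁺]^2·[Cr³⁺]^2); log Q = -31.927.
E = E° − (0.0592/n) log Q = +0.19 − (0.0592/6)(-31.927) = +0.505 V.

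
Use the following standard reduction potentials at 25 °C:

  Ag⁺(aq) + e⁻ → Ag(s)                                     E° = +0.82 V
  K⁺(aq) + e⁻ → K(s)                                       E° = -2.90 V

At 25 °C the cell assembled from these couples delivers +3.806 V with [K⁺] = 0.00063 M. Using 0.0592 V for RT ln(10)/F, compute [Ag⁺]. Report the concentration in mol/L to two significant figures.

Ag⁺/Ag is the cathode, K⁺/K the anode: E°cell = +3.72 V, n = 1.
Overall reaction: Ag⁺(aq) + K(s) → Ag(s) + K⁺(aq); Q = [K⁺]^1/[Ag⁺]^1.
From E = E° − (0.0592/n) log Q: log Q = (E° − E)·n/0.0592 = (+3.72 − (+3.806))·1/0.0592 = -1.4527.
So 1·log[Ag⁺] = 1·log(0.00063) − log Q = -3.2007 − (-1.4527) = -1.7480; [Ag⁺] = 10^(-1.7480) ≈ 0.018 M.

0.018 M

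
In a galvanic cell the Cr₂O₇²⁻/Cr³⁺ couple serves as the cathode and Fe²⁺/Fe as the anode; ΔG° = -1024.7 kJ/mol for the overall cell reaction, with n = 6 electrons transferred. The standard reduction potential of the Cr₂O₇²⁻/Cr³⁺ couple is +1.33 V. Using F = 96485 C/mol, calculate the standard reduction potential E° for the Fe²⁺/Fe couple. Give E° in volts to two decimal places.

-0.44 V

E°cell = −ΔG°/(nF) = −(-1024.7×10³)/((6)(96485)) = +1.770 V.
Since Cr₂O₇²⁻/Cr³⁺ is the cathode and Fe²⁺/Fe the anode, E°cell = E°(Cr₂O₇²⁻/Cr³⁺) − E°(Fe²⁺/Fe).
So E°(Fe²⁺/Fe) = E°(Cr₂O₇²⁻/Cr³⁺) − E°cell = (+1.33) − (+1.770) = -0.44 V.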